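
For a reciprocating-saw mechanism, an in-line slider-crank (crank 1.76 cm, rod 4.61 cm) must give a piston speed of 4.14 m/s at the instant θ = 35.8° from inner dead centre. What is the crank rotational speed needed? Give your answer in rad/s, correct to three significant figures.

305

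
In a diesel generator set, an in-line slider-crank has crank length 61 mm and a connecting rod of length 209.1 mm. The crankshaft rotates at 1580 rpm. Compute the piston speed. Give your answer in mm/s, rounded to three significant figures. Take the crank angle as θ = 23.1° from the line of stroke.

ω = 2π·1580/60 = 165.5 rad/s
For an in-line slider-crank, x = r cosθ + √(L² − r² sin²θ), so v = −rω sinθ·[1 + r cosθ/√(L² − r² sin²θ)].
With r = 0.061 m, L = 0.2091 m, θ = 23.1°: √(L² − r² sin²θ) = 0.20773 m.
v = −0.061·165.5·0.39234·[1 + 0.061·0.91982/0.20773] = -5.0294 m/s.
|v| = 5.0294 m/s = 5029.4 mm/s.

5030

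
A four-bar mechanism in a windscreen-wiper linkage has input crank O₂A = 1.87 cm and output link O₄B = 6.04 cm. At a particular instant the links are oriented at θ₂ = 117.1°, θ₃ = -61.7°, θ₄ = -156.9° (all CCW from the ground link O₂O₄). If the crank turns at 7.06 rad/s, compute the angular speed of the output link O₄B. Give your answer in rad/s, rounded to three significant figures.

0.0460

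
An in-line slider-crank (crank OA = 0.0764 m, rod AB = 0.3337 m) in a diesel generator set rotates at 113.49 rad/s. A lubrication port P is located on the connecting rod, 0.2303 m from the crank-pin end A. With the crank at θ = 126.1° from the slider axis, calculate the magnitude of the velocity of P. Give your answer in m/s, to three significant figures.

ω = 113.5 rad/s.  Crank-pin speed |V_A| = rω = 8.6706 m/s, perpendicular to OA.
Rod angle: sinφ = −(r/L) sinθ ⇒ φ = -10.660°; ω_rod = −rω cosθ/√(L²−r²sin²θ) = +15.578 rad/s.
V_P = V_A + ω_rod × AP, with AP = 0.2303 m along the rod.
Components: V_Px = −rω sinθ − a·ω_rod·sinφ = -6.3421 m/s;  V_Py = rω cosθ + a·ω_rod·cosφ = -1.583 m/s.
|V_P| = √(V_Px² + V_Py²) = 6.5367 m/s.

6.54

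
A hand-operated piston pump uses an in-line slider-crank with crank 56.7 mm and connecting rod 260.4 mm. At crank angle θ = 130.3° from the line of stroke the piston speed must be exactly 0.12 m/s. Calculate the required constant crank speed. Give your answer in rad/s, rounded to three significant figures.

3.24

For an in-line slider-crank, |v_piston| = rω|sinθ|·[1 + r cosθ/√(L² − r² sin²θ)].
With r = 0.0567 m, L = 0.2604 m, θ = 130.3°: the bracketed kinematic factor |dx/dθ| = 0.037067 m.
ω = v/|dx/dθ| = 0.12/0.037067 = 3.2373 rad/s.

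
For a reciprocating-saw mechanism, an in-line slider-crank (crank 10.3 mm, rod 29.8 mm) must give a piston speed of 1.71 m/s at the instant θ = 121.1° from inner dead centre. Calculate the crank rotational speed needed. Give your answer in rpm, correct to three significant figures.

For an in-line slider-crank, |v_piston| = rω|sinθ|·[1 + r cosθ/√(L² − r² sin²θ)].
With r = 0.0103 m, L = 0.0298 m, θ = 121.1°: the bracketed kinematic factor |dx/dθ| = 0.0071711 m.
ω = v/|dx/dθ| = 1.71/0.0071711 = 238.46 rad/s.
N = 60ω/(2π) = 2277.1 rpm.

2280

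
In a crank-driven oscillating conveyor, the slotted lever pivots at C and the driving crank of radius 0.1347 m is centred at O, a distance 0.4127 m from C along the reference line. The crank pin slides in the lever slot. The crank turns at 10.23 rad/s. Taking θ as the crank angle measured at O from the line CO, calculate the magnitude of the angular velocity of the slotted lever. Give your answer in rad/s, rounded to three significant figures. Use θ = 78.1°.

ω = 10.23 rad/s
Crank pin A relative to C: A = (d + r cosθ, r sinθ); lever angle φ = atan2(r sinθ, d + r cosθ).
Differentiating tanφ: φ̇ = rω(d cosθ + r)/(d² + r² + 2dr cosθ).
d² + r² + 2dr cosθ = |CA|² = 0.211391 m²;  d cosθ + r = +0.2198 m.
|ω_lever| = |0.1347·10.23·+0.2198| / 0.211391 = 1.4328 rad/s.

1.43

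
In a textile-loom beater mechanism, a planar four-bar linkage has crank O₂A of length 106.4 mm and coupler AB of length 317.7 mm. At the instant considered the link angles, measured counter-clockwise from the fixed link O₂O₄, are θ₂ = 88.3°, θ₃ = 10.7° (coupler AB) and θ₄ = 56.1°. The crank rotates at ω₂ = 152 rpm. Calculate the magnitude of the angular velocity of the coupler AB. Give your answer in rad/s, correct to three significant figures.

ω₂ = 15.92 rad/s (from 152 rpm).
Differentiating the loop-closure r₂e^{iθ₂}+r₃e^{iθ₃}=r₁+r₄e^{iθ₄} gives r₂ω₂e^{iθ₂}+r₃ω₃e^{iθ₃}=r₄ω₄e^{iθ₄}.
Eliminating the other unknown: ω₃ = r₂ω₂ sin(θ₄−θ₂) / [r₃ sin(θ₃−θ₄)].
Numerator sine = -0.53288; denominator sine = -0.71203.
Result = 0.1064·15.92·(-0.53288) / (0.3177·(-0.71203)) = +3.9896 rad/s; magnitude 3.9896 rad/s.

3.99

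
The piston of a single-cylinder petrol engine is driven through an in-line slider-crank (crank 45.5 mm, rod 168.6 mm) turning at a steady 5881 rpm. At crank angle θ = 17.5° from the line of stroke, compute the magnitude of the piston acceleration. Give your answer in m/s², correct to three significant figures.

ω = 2π·5881/60 = 615.9 rad/s
x(θ) = r cosθ + √(L² − r² sin²θ); with ω constant, a = ω²·d²x/dθ².
d²x/dθ² = −r cosθ − r²(cos2θ)/√u − r⁴ sin²2θ/(4u^{3/2}),  u = L² − r² sin²θ = 0.0282388 m².
Substituting r = 0.0455 m, L = 0.1686 m, θ = 17.5°: d²x/dθ² = -0.05356 m.
a = ω²·d²x/dθ² = (615.9)²·(-0.05356) = -20314 m/s²;  |a| = 20314 m/s².

20300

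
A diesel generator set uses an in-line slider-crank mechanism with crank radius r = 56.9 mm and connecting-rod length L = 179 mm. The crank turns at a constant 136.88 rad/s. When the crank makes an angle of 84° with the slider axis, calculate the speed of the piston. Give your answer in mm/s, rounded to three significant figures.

ω = 136.9 rad/s
For an in-line slider-crank, x = r cosθ + √(L² − r² sin²θ), so v = −rω sinθ·[1 + r cosθ/√(L² − r² sin²θ)].
With r = 0.0569 m, L = 0.179 m, θ = 84°: √(L² − r² sin²θ) = 0.16982 m.
v = −0.0569·136.9·0.99452·[1 + 0.0569·0.10453/0.16982] = -8.0171 m/s.
|v| = 8.0171 m/s = 8017.1 mm/s.

8020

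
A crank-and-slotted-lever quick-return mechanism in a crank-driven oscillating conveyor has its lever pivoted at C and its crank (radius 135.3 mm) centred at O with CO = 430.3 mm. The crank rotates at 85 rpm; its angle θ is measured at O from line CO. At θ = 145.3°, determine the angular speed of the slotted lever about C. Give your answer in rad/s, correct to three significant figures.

2.44

ω = 8.901 rad/s (from 85 rpm).
Crank pin A relative to C: A = (d + r cosθ, r sinθ); lever angle φ = atan2(r sinθ, d + r cosθ).
Differentiating tanφ: φ̇ = rω(d cosθ + r)/(d² + r² + 2dr cosθ).
d² + r² + 2dr cosθ = |CA|² = 0.107734 m²;  d cosθ + r = -0.21847 m.
|ω_lever| = |0.1353·8.901·-0.21847| / 0.107734 = 2.4422 rad/s.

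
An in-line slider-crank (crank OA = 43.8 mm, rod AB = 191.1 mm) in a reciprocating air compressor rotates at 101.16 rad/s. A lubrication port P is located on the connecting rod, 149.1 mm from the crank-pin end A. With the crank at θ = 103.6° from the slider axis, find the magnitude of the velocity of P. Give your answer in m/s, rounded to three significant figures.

4.13

ω = 101.2 rad/s.  Crank-pin speed |V_A| = rω = 4.4308 m/s, perpendicular to OA.
Rod angle: sinφ = −(r/L) sinθ ⇒ φ = -12.872°; ω_rod = −rω cosθ/√(L²−r²sin²θ) = +5.5925 rad/s.
V_P = V_A + ω_rod × AP, with AP = 0.1491 m along the rod.
Components: V_Px = −rω sinθ − a·ω_rod·sinφ = -4.1208 m/s;  V_Py = rω cosθ + a·ω_rod·cosφ = -0.22898 m/s.
|V_P| = √(V_Px² + V_Py²) = 4.1272 m/s.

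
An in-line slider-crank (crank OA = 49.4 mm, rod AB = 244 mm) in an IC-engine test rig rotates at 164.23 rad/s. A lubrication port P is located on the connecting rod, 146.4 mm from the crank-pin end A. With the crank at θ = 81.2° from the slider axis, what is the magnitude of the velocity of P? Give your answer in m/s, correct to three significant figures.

8.18

ω = 164.2 rad/s.  Crank-pin speed |V_A| = rω = 8.113 m/s, perpendicular to OA.
Rod angle: sinφ = −(r/L) sinθ ⇒ φ = -11.541°; ω_rod = −rω cosθ/√(L²−r²sin²θ) = -5.1917 rad/s.
V_P = V_A + ω_rod × AP, with AP = 0.1464 m along the rod.
Components: V_Px = −rω sinθ − a·ω_rod·sinφ = -8.1695 m/s;  V_Py = rω cosθ + a·ω_rod·cosφ = +0.49647 m/s.
|V_P| = √(V_Px² + V_Py²) = 8.1846 m/s.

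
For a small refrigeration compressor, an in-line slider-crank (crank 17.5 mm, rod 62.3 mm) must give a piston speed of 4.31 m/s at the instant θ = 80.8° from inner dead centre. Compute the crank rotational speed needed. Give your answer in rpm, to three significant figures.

For an in-line slider-crank, |v_piston| = rω|sinθ|·[1 + r cosθ/√(L² − r² sin²θ)].
With r = 0.0175 m, L = 0.0623 m, θ = 80.8°: the bracketed kinematic factor |dx/dθ| = 0.018082 m.
ω = v/|dx/dθ| = 4.31/0.018082 = 238.35 rad/s.
N = 60ω/(2π) = 2276.1 rpm.

2280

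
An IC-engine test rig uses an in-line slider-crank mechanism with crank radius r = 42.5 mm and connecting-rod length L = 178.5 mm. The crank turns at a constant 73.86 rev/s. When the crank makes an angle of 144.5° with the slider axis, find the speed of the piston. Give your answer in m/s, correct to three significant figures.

9.21

ω = 2π·73.9 = 464.1 rad/s
For an in-line slider-crank, x = r cosθ + √(L² − r² sin²θ), so v = −rω sinθ·[1 + r cosθ/√(L² − r² sin²θ)].
With r = 0.0425 m, L = 0.1785 m, θ = 144.5°: √(L² − r² sin²θ) = 0.17679 m.
v = −0.0425·464.1·0.58070·[1 + 0.0425·-0.81412/0.17679] = -9.2117 m/s.
|v| = 9.2117 m/s.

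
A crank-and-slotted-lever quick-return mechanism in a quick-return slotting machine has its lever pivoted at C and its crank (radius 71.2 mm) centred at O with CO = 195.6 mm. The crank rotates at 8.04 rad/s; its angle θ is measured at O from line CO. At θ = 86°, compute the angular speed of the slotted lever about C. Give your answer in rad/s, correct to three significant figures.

1.07

ω = 8.04 rad/s
Crank pin A relative to C: A = (d + r cosθ, r sinθ); lever angle φ = atan2(r sinθ, d + r cosθ).
Differentiating tanφ: φ̇ = rω(d cosθ + r)/(d² + r² + 2dr cosθ).
d² + r² + 2dr cosθ = |CA|² = 0.0452718 m²;  d cosθ + r = +0.084844 m.
|ω_lever| = |0.0712·8.04·+0.084844| / 0.0452718 = 1.0728 rad/s.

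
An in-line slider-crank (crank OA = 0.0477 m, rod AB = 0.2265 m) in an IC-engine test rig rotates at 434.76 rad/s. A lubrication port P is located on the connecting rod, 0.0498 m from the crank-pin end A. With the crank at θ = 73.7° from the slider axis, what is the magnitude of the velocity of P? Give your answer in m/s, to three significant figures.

20.7

ω = 434.8 rad/s.  Crank-pin speed |V_A| = rω = 20.738 m/s, perpendicular to OA.
Rod angle: sinφ = −(r/L) sinθ ⇒ φ = -11.662°; ω_rod = −rω cosθ/√(L²−r²sin²θ) = -26.239 rad/s.
V_P = V_A + ω_rod × AP, with AP = 0.0498 m along the rod.
Components: V_Px = −rω sinθ − a·ω_rod·sinφ = -20.169 m/s;  V_Py = rω cosθ + a·ω_rod·cosφ = +4.5407 m/s.
|V_P| = √(V_Px² + V_Py²) = 20.673 m/s.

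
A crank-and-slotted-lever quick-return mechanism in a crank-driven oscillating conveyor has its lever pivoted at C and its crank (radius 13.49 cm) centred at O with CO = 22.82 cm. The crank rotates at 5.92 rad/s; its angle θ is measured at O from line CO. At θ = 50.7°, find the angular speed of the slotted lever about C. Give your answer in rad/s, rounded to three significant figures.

ω = 5.92 rad/s
Crank pin A relative to C: A = (d + r cosθ, r sinθ); lever angle φ = atan2(r sinθ, d + r cosθ).
Differentiating tanφ: φ̇ = rω(d cosθ + r)/(d² + r² + 2dr cosθ).
d² + r² + 2dr cosθ = |CA|² = 0.109269 m²;  d cosθ + r = +0.27944 m.
|ω_lever| = |0.1349·5.92·+0.27944| / 0.109269 = 2.0423 rad/s.

2.04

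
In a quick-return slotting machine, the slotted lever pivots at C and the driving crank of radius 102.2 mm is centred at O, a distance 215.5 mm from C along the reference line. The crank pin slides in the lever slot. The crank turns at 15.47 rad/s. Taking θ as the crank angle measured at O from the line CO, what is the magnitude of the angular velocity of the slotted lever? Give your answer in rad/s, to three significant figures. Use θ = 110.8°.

ω = 15.47 rad/s
Crank pin A relative to C: A = (d + r cosθ, r sinθ); lever angle φ = atan2(r sinθ, d + r cosθ).
Differentiating tanφ: φ̇ = rω(d cosθ + r)/(d² + r² + 2dr cosθ).
d² + r² + 2dr cosθ = |CA|² = 0.0412433 m²;  d cosθ + r = +0.025674 m.
|ω_lever| = |0.1022·15.47·+0.025674| / 0.0412433 = 0.98421 rad/s.

0.984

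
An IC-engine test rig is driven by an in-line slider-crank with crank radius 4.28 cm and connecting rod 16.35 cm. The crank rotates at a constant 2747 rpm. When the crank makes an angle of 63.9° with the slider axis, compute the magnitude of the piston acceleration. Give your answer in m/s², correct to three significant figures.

984

ω = 2π·2747/60 = 287.7 rad/s
x(θ) = r cosθ + √(L² − r² sin²θ); with ω constant, a = ω²·d²x/dθ².
d²x/dθ² = −r cosθ − r²(cos2θ)/√u − r⁴ sin²2θ/(4u^{3/2}),  u = L² − r² sin²θ = 0.025255 m².
Substituting r = 0.0428 m, L = 0.1635 m, θ = 63.9°: d²x/dθ² = -0.011895 m.
a = ω²·d²x/dθ² = (287.7)²·(-0.011895) = -984.32 m/s²;  |a| = 984.32 m/s².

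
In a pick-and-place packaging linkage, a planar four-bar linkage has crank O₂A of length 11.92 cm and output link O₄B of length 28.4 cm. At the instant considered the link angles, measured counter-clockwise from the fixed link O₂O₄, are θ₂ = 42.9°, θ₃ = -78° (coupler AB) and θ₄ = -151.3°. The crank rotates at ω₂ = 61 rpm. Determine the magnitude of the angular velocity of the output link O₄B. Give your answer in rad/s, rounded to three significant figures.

ω₂ = 6.388 rad/s (from 61 rpm).
Differentiating the loop-closure r₂e^{iθ₂}+r₃e^{iθ₃}=r₁+r₄e^{iθ₄} gives r₂ω₂e^{iθ₂}+r₃ω₃e^{iθ₃}=r₄ω₄e^{iθ₄}.
Eliminating the other unknown: ω₄ = r₂ω₂ sin(θ₂−θ₃) / [r₄ sin(θ₄−θ₃)].
Numerator sine = +0.85806; denominator sine = -0.95782.
Result = 0.1192·6.388·(+0.85806) / (0.284·(-0.95782)) = -2.4019 rad/s; magnitude 2.4019 rad/s.

2.40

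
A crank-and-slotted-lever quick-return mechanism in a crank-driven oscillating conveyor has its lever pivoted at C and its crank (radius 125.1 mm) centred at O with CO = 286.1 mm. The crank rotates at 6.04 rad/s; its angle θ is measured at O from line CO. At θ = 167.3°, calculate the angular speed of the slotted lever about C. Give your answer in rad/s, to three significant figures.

ω = 6.04 rad/s
Crank pin A relative to C: A = (d + r cosθ, r sinθ); lever angle φ = atan2(r sinθ, d + r cosθ).
Differentiating tanφ: φ̇ = rω(d cosθ + r)/(d² + r² + 2dr cosθ).
d² + r² + 2dr cosθ = |CA|² = 0.0276723 m²;  d cosθ + r = -0.154 m.
|ω_lever| = |0.1251·6.04·-0.154| / 0.0276723 = 4.205 rad/s.

4.21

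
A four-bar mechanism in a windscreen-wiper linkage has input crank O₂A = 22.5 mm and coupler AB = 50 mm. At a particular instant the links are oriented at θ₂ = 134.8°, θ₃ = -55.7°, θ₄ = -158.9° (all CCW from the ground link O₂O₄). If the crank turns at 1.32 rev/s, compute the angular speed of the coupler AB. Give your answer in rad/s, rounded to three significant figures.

ω₂ = 8.294 rad/s (from 1.32 rev/s).
Differentiating the loop-closure r₂e^{iθ₂}+r₃e^{iθ₃}=r₁+r₄e^{iθ₄} gives r₂ω₂e^{iθ₂}+r₃ω₃e^{iθ₃}=r₄ω₄e^{iθ₄}.
Eliminating the other unknown: ω₃ = r₂ω₂ sin(θ₄−θ₂) / [r₃ sin(θ₃−θ₄)].
Numerator sine = +0.91566; denominator sine = +0.97358.
Result = 0.0225·8.294·(+0.91566) / (0.05·(+0.97358)) = +3.5102 rad/s; magnitude 3.5102 rad/s.

3.51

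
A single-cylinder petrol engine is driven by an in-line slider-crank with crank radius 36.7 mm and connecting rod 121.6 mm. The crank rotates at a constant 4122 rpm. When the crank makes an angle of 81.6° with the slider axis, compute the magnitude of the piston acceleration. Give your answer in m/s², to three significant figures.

1070

ω = 2π·4122/60 = 431.7 rad/s
x(θ) = r cosθ + √(L² − r² sin²θ); with ω constant, a = ω²·d²x/dθ².
d²x/dθ² = −r cosθ − r²(cos2θ)/√u − r⁴ sin²2θ/(4u^{3/2}),  u = L² − r² sin²θ = 0.0134684 m².
Substituting r = 0.0367 m, L = 0.1216 m, θ = 81.6°: d²x/dθ² = +0.0057249 m.
a = ω²·d²x/dθ² = (431.7)²·(+0.0057249) = +1066.7 m/s²;  |a| = 1066.7 m/s².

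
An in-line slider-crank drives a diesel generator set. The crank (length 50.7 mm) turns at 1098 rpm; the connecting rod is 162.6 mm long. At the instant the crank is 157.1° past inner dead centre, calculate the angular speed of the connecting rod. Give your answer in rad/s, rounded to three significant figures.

33.3

ω = 115 rad/s (converted from 1098 rpm).
The rod makes angle φ with the slider axis where L sinφ = r sinθ; differentiating, L cosφ·φ̇ = r ω cosθ.
L cosφ = √(L² − r² sin²θ) = 0.1614 m.
|ω_rod| = r ω |cosθ| / √(L² − r² sin²θ) = 0.0507·115·0.92119/0.1614 = 33.273 rad/s.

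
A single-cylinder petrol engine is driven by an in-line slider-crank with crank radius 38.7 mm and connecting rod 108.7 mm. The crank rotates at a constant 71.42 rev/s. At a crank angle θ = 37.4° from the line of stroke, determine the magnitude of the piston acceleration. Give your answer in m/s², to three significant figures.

ω = 2π·71.4 = 448.7 rad/s
x(θ) = r cosθ + √(L² − r² sin²θ); with ω constant, a = ω²·d²x/dθ².
d²x/dθ² = −r cosθ − r²(cos2θ)/√u − r⁴ sin²2θ/(4u^{3/2}),  u = L² − r² sin²θ = 0.0112632 m².
Substituting r = 0.0387 m, L = 0.1087 m, θ = 37.4°: d²x/dθ² = -0.034881 m.
a = ω²·d²x/dθ² = (448.7)²·(-0.034881) = -7024 m/s²;  |a| = 7024 m/s².

7020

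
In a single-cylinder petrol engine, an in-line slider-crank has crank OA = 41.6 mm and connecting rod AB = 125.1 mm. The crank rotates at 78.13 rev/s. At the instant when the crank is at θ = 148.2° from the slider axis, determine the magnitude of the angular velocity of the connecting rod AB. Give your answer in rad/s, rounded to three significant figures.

ω = 490.9 rad/s (converted from 78.13 rev/s).
The rod makes angle φ with the slider axis where L sinφ = r sinθ; differentiating, L cosφ·φ̇ = r ω cosθ.
L cosφ = √(L² − r² sin²θ) = 0.12316 m.
|ω_rod| = r ω |cosθ| / √(L² − r² sin²θ) = 0.0416·490.9·0.84989/0.12316 = 140.92 rad/s.

141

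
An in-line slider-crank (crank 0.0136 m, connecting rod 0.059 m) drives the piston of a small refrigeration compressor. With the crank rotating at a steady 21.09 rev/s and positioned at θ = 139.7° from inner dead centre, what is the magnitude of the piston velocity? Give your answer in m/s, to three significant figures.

ω = 2π·21.1 = 132.5 rad/s
For an in-line slider-crank, x = r cosθ + √(L² − r² sin²θ), so v = −rω sinθ·[1 + r cosθ/√(L² − r² sin²θ)].
With r = 0.0136 m, L = 0.059 m, θ = 139.7°: √(L² − r² sin²θ) = 0.058341 m.
v = −0.0136·132.5·0.64679·[1 + 0.0136·-0.76267/0.058341] = -0.95839 m/s.
|v| = 0.95839 m/s.

0.958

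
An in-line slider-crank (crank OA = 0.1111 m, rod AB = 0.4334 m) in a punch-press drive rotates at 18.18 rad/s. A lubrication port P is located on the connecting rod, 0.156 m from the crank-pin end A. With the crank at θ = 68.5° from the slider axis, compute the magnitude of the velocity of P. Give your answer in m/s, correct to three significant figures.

ω = 18.18 rad/s.  Crank-pin speed |V_A| = rω = 2.0198 m/s, perpendicular to OA.
Rod angle: sinφ = −(r/L) sinθ ⇒ φ = -13.799°; ω_rod = −rω cosθ/√(L²−r²sin²θ) = -1.7588 rad/s.
V_P = V_A + ω_rod × AP, with AP = 0.156 m along the rod.
Components: V_Px = −rω sinθ − a·ω_rod·sinφ = -1.9447 m/s;  V_Py = rω cosθ + a·ω_rod·cosφ = +0.47381 m/s.
|V_P| = √(V_Px² + V_Py²) = 2.0016 m/s.

2.00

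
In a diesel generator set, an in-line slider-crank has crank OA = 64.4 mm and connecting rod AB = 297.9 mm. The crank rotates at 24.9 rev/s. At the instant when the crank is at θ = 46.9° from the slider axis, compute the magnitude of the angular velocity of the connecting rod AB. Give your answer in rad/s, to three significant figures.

ω = 156.5 rad/s (converted from 24.9 rev/s).
The rod makes angle φ with the slider axis where L sinφ = r sinθ; differentiating, L cosφ·φ̇ = r ω cosθ.
L cosφ = √(L² − r² sin²θ) = 0.29417 m.
|ω_rod| = r ω |cosθ| / √(L² − r² sin²θ) = 0.0644·156.5·0.68327/0.29417 = 23.403 rad/s.

23.4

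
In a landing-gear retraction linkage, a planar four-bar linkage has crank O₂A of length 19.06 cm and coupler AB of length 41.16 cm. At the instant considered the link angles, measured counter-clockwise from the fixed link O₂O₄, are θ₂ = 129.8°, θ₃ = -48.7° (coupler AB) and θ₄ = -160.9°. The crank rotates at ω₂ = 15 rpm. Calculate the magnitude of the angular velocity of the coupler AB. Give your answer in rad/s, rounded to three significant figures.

0.735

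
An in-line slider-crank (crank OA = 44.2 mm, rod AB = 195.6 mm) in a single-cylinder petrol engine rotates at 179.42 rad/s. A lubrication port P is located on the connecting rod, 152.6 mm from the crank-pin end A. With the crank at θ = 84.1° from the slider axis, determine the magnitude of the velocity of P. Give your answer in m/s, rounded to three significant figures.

ω = 179.4 rad/s.  Crank-pin speed |V_A| = rω = 7.9304 m/s, perpendicular to OA.
Rod angle: sinφ = −(r/L) sinθ ⇒ φ = -12.990°; ω_rod = −rω cosθ/√(L²−r²sin²θ) = -4.277 rad/s.
V_P = V_A + ω_rod × AP, with AP = 0.1526 m along the rod.
Components: V_Px = −rω sinθ − a·ω_rod·sinφ = -8.0351 m/s;  V_Py = rω cosθ + a·ω_rod·cosφ = +0.17921 m/s.
|V_P| = √(V_Px² + V_Py²) = 8.0371 m/s.

8.04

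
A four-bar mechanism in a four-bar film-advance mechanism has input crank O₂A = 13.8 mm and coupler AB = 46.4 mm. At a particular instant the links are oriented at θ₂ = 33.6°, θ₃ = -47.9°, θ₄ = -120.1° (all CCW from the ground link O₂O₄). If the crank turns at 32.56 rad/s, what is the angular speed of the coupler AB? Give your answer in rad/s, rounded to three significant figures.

ω₂ = 32.56 rad/s
Differentiating the loop-closure r₂e^{iθ₂}+r₃e^{iθ₃}=r₁+r₄e^{iθ₄} gives r₂ω₂e^{iθ₂}+r₃ω₃e^{iθ₃}=r₄ω₄e^{iθ₄}.
Eliminating the other unknown: ω₃ = r₂ω₂ sin(θ₄−θ₂) / [r₃ sin(θ₃−θ₄)].
Numerator sine = -0.44307; denominator sine = +0.95213.
Result = 0.0138·32.56·(-0.44307) / (0.0464·(+0.95213)) = -4.5063 rad/s; magnitude 4.5063 rad/s.

4.51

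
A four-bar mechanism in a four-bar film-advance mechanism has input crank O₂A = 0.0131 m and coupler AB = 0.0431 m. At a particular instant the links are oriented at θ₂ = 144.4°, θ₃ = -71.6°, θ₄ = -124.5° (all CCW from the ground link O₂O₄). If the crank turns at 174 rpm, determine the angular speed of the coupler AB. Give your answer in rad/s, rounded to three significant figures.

6.94

ω₂ = 18.22 rad/s (from 174 rpm).
Differentiating the loop-closure r₂e^{iθ₂}+r₃e^{iθ₃}=r₁+r₄e^{iθ₄} gives r₂ω₂e^{iθ₂}+r₃ω₃e^{iθ₃}=r₄ω₄e^{iθ₄}.
Eliminating the other unknown: ω₃ = r₂ω₂ sin(θ₄−θ₂) / [r₃ sin(θ₃−θ₄)].
Numerator sine = +0.99982; denominator sine = +0.79758.
Result = 0.0131·18.22·(+0.99982) / (0.0431·(+0.79758)) = +6.9425 rad/s; magnitude 6.9425 rad/s.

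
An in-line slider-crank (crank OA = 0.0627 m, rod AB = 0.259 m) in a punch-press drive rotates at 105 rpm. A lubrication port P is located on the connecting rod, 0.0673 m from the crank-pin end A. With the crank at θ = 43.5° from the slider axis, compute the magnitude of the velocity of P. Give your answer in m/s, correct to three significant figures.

ω = 11 rad/s.  Crank-pin speed |V_A| = rω = 0.68942 m/s, perpendicular to OA.
Rod angle: sinφ = −(r/L) sinθ ⇒ φ = -9.593°; ω_rod = −rω cosθ/√(L²−r²sin²θ) = -1.9582 rad/s.
V_P = V_A + ω_rod × AP, with AP = 0.0673 m along the rod.
Components: V_Px = −rω sinθ − a·ω_rod·sinφ = -0.49653 m/s;  V_Py = rω cosθ + a·ω_rod·cosφ = +0.37014 m/s.
|V_P| = √(V_Px² + V_Py²) = 0.61931 m/s.

0.619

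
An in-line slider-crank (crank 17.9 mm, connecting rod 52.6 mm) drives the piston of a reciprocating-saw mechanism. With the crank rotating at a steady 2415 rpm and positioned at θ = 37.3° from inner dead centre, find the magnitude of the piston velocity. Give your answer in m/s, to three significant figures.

3.50

ω = 2π·2415/60 = 252.9 rad/s
For an in-line slider-crank, x = r cosθ + √(L² − r² sin²θ), so v = −rω sinθ·[1 + r cosθ/√(L² − r² sin²θ)].
With r = 0.0179 m, L = 0.0526 m, θ = 37.3°: √(L² − r² sin²θ) = 0.051469 m.
v = −0.0179·252.9·0.60599·[1 + 0.0179·0.79547/0.051469] = -3.5021 m/s.
|v| = 3.5021 m/s.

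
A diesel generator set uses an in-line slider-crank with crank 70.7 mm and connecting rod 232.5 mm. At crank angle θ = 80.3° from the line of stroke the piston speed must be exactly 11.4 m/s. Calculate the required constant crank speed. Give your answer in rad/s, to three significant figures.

For an in-line slider-crank, |v_piston| = rω|sinθ|·[1 + r cosθ/√(L² − r² sin²θ)].
With r = 0.0707 m, L = 0.2325 m, θ = 80.3°: the bracketed kinematic factor |dx/dθ| = 0.073432 m.
ω = v/|dx/dθ| = 11.4/0.073432 = 155.25 rad/s.

155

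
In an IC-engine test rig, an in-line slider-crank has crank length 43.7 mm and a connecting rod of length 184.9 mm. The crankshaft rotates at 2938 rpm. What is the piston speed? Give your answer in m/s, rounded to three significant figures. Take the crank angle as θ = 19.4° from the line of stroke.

5.46

ω = 2π·2938/60 = 307.7 rad/s
For an in-line slider-crank, x = r cosθ + √(L² − r² sin²θ), so v = −rω sinθ·[1 + r cosθ/√(L² − r² sin²θ)].
With r = 0.0437 m, L = 0.1849 m, θ = 19.4°: √(L² − r² sin²θ) = 0.18433 m.
v = −0.0437·307.7·0.33216·[1 + 0.0437·0.94322/0.18433] = -5.4646 m/s.
|v| = 5.4646 m/s.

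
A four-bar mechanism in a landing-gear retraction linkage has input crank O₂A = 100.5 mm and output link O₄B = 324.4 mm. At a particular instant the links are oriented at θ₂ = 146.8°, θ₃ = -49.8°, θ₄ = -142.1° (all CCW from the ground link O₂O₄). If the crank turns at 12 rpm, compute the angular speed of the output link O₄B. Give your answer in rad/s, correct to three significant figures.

0.111

ω₂ = 1.257 rad/s (from 12 rpm).
Differentiating the loop-closure r₂e^{iθ₂}+r₃e^{iθ₃}=r₁+r₄e^{iθ₄} gives r₂ω₂e^{iθ₂}+r₃ω₃e^{iθ₃}=r₄ω₄e^{iθ₄}.
Eliminating the other unknown: ω₄ = r₂ω₂ sin(θ₂−θ₃) / [r₄ sin(θ₄−θ₃)].
Numerator sine = -0.28569; denominator sine = -0.99919.
Result = 0.1005·1.257·(-0.28569) / (0.3244·(-0.99919)) = +0.11131 rad/s; magnitude 0.11131 rad/s.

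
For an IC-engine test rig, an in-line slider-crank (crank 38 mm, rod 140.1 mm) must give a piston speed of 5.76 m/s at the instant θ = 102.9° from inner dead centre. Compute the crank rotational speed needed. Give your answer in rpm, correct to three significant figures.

1580

For an in-line slider-crank, |v_piston| = rω|sinθ|·[1 + r cosθ/√(L² − r² sin²θ)].
With r = 0.038 m, L = 0.1401 m, θ = 102.9°: the bracketed kinematic factor |dx/dθ| = 0.034715 m.
ω = v/|dx/dθ| = 5.76/0.034715 = 165.92 rad/s.
N = 60ω/(2π) = 1584.4 rpm.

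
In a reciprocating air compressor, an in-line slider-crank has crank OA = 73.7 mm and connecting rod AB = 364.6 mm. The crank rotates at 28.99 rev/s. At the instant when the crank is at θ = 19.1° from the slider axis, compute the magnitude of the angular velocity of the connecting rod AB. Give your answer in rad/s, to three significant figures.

34.9

ω = 182.1 rad/s (converted from 28.99 rev/s).
The rod makes angle φ with the slider axis where L sinφ = r sinθ; differentiating, L cosφ·φ̇ = r ω cosθ.
L cosφ = √(L² − r² sin²θ) = 0.3638 m.
|ω_rod| = r ω |cosθ| / √(L² − r² sin²θ) = 0.0737·182.1·0.94495/0.3638 = 34.869 rad/s.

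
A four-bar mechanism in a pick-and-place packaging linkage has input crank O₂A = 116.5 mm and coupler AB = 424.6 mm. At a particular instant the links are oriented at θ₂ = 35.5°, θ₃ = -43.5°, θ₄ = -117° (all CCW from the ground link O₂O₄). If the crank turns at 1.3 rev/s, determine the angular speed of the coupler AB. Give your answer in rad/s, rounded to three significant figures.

1.08

ω₂ = 8.168 rad/s (from 1.3 rev/s).
Differentiating the loop-closure r₂e^{iθ₂}+r₃e^{iθ₃}=r₁+r₄e^{iθ₄} gives r₂ω₂e^{iθ₂}+r₃ω₃e^{iθ₃}=r₄ω₄e^{iθ₄}.
Eliminating the other unknown: ω₃ = r₂ω₂ sin(θ₄−θ₂) / [r₃ sin(θ₃−θ₄)].
Numerator sine = -0.46175; denominator sine = +0.95882.
Result = 0.1165·8.168·(-0.46175) / (0.4246·(+0.95882)) = -1.0793 rad/s; magnitude 1.0793 rad/s.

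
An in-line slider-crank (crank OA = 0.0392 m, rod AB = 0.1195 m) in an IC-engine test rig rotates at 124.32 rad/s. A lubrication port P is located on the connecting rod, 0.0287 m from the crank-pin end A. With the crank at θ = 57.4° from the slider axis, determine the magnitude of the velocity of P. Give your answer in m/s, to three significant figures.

ω = 124.3 rad/s.  Crank-pin speed |V_A| = rω = 4.8733 m/s, perpendicular to OA.
Rod angle: sinφ = −(r/L) sinθ ⇒ φ = -16.043°; ω_rod = −rω cosθ/√(L²−r²sin²θ) = -22.862 rad/s.
V_P = V_A + ω_rod × AP, with AP = 0.0287 m along the rod.
Components: V_Px = −rω sinθ − a·ω_rod·sinφ = -4.2869 m/s;  V_Py = rω cosθ + a·ω_rod·cosφ = +1.995 m/s.
|V_P| = √(V_Px² + V_Py²) = 4.7284 m/s.

4.73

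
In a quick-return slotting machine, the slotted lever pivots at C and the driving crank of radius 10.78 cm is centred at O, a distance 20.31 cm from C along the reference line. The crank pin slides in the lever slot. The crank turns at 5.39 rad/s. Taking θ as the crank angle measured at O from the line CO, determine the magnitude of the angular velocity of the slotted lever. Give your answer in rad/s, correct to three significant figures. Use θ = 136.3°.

ω = 5.39 rad/s
Crank pin A relative to C: A = (d + r cosθ, r sinθ); lever angle φ = atan2(r sinθ, d + r cosθ).
Differentiating tanφ: φ̇ = rω(d cosθ + r)/(d² + r² + 2dr cosθ).
d² + r² + 2dr cosθ = |CA|² = 0.0212129 m²;  d cosθ + r = -0.039035 m.
|ω_lever| = |0.1078·5.39·-0.039035| / 0.0212129 = 1.0692 rad/s.

1.07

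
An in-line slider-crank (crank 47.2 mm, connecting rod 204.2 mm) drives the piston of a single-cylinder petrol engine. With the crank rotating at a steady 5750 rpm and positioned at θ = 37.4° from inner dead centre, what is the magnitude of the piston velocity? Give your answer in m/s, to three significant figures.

ω = 2π·5750/60 = 602.1 rad/s
For an in-line slider-crank, x = r cosθ + √(L² − r² sin²θ), so v = −rω sinθ·[1 + r cosθ/√(L² − r² sin²θ)].
With r = 0.0472 m, L = 0.2042 m, θ = 37.4°: √(L² − r² sin²θ) = 0.20218 m.
v = −0.0472·602.1·0.60738·[1 + 0.0472·0.79441/0.20218] = -20.464 m/s.
|v| = 20.464 m/s.

20.5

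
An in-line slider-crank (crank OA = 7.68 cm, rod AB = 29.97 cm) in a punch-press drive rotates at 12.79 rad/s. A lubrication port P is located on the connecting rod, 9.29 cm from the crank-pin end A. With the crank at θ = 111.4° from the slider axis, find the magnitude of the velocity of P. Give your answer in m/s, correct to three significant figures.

0.921

ω = 12.79 rad/s.  Crank-pin speed |V_A| = rω = 0.98227 m/s, perpendicular to OA.
Rod angle: sinφ = −(r/L) sinθ ⇒ φ = -13.803°; ω_rod = −rω cosθ/√(L²−r²sin²θ) = +1.2315 rad/s.
V_P = V_A + ω_rod × AP, with AP = 0.0929 m along the rod.
Components: V_Px = −rω sinθ − a·ω_rod·sinφ = -0.88726 m/s;  V_Py = rω cosθ + a·ω_rod·cosφ = -0.24731 m/s.
|V_P| = √(V_Px² + V_Py²) = 0.92108 m/s.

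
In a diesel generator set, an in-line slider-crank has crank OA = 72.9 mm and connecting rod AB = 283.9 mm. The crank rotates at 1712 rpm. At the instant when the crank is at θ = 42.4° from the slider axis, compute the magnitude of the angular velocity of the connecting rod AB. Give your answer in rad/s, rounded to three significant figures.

ω = 179.3 rad/s (converted from 1712 rpm).
The rod makes angle φ with the slider axis where L sinφ = r sinθ; differentiating, L cosφ·φ̇ = r ω cosθ.
L cosφ = √(L² − r² sin²θ) = 0.27961 m.
|ω_rod| = r ω |cosθ| / √(L² − r² sin²θ) = 0.0729·179.3·0.73846/0.27961 = 34.517 rad/s.

34.5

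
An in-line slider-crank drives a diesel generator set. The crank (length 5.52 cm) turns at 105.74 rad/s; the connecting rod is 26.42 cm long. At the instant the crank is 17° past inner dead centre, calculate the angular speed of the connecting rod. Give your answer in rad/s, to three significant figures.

ω = 105.7 rad/s
The rod makes angle φ with the slider axis where L sinφ = r sinθ; differentiating, L cosφ·φ̇ = r ω cosθ.
L cosφ = √(L² − r² sin²θ) = 0.26371 m.
|ω_rod| = r ω |cosθ| / √(L² − r² sin²θ) = 0.0552·105.7·0.95630/0.26371 = 21.167 rad/s.

21.2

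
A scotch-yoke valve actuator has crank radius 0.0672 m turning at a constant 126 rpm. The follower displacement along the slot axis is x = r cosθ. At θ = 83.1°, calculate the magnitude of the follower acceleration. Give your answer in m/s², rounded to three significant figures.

ω = 13.19 rad/s (from 126 rpm).
x = r cosθ ⇒ ẍ = −rω² cosθ (ω constant).
|a| = rω²|cosθ| = 0.0672·(13.19)²·|cos 83.1°| = 1.4055 m/s².

1.41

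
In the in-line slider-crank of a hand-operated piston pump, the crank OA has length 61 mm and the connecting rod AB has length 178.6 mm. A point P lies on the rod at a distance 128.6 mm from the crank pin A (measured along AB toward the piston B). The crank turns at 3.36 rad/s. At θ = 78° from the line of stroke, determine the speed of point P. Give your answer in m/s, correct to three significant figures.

ω = 3.36 rad/s.  Crank-pin speed |V_A| = rω = 0.20496 m/s, perpendicular to OA.
Rod angle: sinφ = −(r/L) sinθ ⇒ φ = -19.517°; ω_rod = −rω cosθ/√(L²−r²sin²θ) = -0.25314 rad/s.
V_P = V_A + ω_rod × AP, with AP = 0.1286 m along the rod.
Components: V_Px = −rω sinθ − a·ω_rod·sinφ = -0.21136 m/s;  V_Py = rω cosθ + a·ω_rod·cosφ = +0.01193 m/s.
|V_P| = √(V_Px² + V_Py²) = 0.21169 m/s.

0.212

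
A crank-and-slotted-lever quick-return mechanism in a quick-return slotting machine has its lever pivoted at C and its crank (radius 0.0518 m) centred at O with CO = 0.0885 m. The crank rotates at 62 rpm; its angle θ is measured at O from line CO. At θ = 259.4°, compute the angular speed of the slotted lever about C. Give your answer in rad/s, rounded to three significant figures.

1.35

ω = 6.493 rad/s (from 62 rpm).
Crank pin A relative to C: A = (d + r cosθ, r sinθ); lever angle φ = atan2(r sinθ, d + r cosθ).
Differentiating tanφ: φ̇ = rω(d cosθ + r)/(d² + r² + 2dr cosθ).
d² + r² + 2dr cosθ = |CA|² = 0.00882891 m²;  d cosθ + r = +0.03552 m.
|ω_lever| = |0.0518·6.493·+0.03552| / 0.00882891 = 1.3531 rad/s.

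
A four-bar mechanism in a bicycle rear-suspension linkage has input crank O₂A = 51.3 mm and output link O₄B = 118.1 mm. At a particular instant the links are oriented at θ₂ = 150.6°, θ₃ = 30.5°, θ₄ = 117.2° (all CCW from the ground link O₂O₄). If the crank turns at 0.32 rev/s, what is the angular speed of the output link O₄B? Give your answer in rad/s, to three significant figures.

0.757

ω₂ = 2.011 rad/s (from 0.32 rev/s).
Differentiating the loop-closure r₂e^{iθ₂}+r₃e^{iθ₃}=r₁+r₄e^{iθ₄} gives r₂ω₂e^{iθ₂}+r₃ω₃e^{iθ₃}=r₄ω₄e^{iθ₄}.
Eliminating the other unknown: ω₄ = r₂ω₂ sin(θ₂−θ₃) / [r₄ sin(θ₄−θ₃)].
Numerator sine = +0.86515; denominator sine = +0.99834.
Result = 0.0513·2.011·(+0.86515) / (0.1181·(+0.99834)) = +0.75685 rad/s; magnitude 0.75685 rad/s.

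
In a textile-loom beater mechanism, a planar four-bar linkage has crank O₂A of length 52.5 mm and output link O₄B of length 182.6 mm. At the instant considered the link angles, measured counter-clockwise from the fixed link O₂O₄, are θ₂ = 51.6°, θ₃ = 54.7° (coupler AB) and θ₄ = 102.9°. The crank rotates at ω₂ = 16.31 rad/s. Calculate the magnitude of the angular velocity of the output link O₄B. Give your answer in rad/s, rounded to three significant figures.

0.340

ω₂ = 16.31 rad/s
Differentiating the loop-closure r₂e^{iθ₂}+r₃e^{iθ₃}=r₁+r₄e^{iθ₄} gives r₂ω₂e^{iθ₂}+r₃ω₃e^{iθ₃}=r₄ω₄e^{iθ₄}.
Eliminating the other unknown: ω₄ = r₂ω₂ sin(θ₂−θ₃) / [r₄ sin(θ₄−θ₃)].
Numerator sine = -0.05408; denominator sine = +0.74548.
Result = 0.0525·16.31·(-0.05408) / (0.1826·(+0.74548)) = -0.34018 rad/s; magnitude 0.34018 rad/s.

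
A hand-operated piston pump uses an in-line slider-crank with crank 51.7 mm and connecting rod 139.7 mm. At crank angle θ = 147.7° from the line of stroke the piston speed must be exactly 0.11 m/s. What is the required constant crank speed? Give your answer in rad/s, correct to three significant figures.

For an in-line slider-crank, |v_piston| = rω|sinθ|·[1 + r cosθ/√(L² − r² sin²θ)].
With r = 0.0517 m, L = 0.1397 m, θ = 147.7°: the bracketed kinematic factor |dx/dθ| = 0.01881 m.
ω = v/|dx/dθ| = 0.11/0.01881 = 5.8479 rad/s.

5.85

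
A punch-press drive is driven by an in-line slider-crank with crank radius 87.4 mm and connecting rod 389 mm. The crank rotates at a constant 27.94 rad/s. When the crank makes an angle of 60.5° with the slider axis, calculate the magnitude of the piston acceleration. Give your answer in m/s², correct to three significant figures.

25.7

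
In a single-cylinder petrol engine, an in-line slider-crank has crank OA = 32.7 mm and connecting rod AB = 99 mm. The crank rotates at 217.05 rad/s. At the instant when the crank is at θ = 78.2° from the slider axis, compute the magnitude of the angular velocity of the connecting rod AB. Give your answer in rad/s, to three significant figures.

ω = 217.1 rad/s
The rod makes angle φ with the slider axis where L sinφ = r sinθ; differentiating, L cosφ·φ̇ = r ω cosθ.
L cosφ = √(L² − r² sin²θ) = 0.093683 m.
|ω_rod| = r ω |cosθ| / √(L² − r² sin²θ) = 0.0327·217.1·0.20450/0.093683 = 15.493 rad/s.

15.5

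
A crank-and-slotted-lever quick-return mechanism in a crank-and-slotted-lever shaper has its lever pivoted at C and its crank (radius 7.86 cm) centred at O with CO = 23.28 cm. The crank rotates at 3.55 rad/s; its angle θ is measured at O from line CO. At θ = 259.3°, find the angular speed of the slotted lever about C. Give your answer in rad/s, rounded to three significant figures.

0.184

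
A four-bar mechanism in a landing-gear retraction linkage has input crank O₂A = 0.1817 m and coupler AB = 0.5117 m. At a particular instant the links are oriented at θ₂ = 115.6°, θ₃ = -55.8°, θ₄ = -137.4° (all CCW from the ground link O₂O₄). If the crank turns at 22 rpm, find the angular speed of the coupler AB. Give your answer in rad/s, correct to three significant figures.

0.791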